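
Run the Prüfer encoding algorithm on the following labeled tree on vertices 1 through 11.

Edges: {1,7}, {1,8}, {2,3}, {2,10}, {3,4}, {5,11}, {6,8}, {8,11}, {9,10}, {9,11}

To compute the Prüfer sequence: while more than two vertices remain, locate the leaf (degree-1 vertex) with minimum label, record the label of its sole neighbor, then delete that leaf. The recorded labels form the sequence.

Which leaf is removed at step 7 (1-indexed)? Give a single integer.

Answer: 1

Derivation:
Step 1: current leaves = {4,5,6,7}. Remove leaf 4 (neighbor: 3).
Step 2: current leaves = {3,5,6,7}. Remove leaf 3 (neighbor: 2).
Step 3: current leaves = {2,5,6,7}. Remove leaf 2 (neighbor: 10).
Step 4: current leaves = {5,6,7,10}. Remove leaf 5 (neighbor: 11).
Step 5: current leaves = {6,7,10}. Remove leaf 6 (neighbor: 8).
Step 6: current leaves = {7,10}. Remove leaf 7 (neighbor: 1).
Step 7: current leaves = {1,10}. Remove leaf 1 (neighbor: 8).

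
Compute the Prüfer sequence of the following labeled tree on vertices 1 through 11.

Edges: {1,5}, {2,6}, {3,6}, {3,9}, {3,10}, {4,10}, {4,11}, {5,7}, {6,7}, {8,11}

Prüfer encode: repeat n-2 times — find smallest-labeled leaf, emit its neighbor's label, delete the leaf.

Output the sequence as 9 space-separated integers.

Step 1: leaves = {1,2,8,9}. Remove smallest leaf 1, emit neighbor 5.
Step 2: leaves = {2,5,8,9}. Remove smallest leaf 2, emit neighbor 6.
Step 3: leaves = {5,8,9}. Remove smallest leaf 5, emit neighbor 7.
Step 4: leaves = {7,8,9}. Remove smallest leaf 7, emit neighbor 6.
Step 5: leaves = {6,8,9}. Remove smallest leaf 6, emit neighbor 3.
Step 6: leaves = {8,9}. Remove smallest leaf 8, emit neighbor 11.
Step 7: leaves = {9,11}. Remove smallest leaf 9, emit neighbor 3.
Step 8: leaves = {3,11}. Remove smallest leaf 3, emit neighbor 10.
Step 9: leaves = {10,11}. Remove smallest leaf 10, emit neighbor 4.
Done: 2 vertices remain (4, 11). Sequence = [5 6 7 6 3 11 3 10 4]

Answer: 5 6 7 6 3 11 3 10 4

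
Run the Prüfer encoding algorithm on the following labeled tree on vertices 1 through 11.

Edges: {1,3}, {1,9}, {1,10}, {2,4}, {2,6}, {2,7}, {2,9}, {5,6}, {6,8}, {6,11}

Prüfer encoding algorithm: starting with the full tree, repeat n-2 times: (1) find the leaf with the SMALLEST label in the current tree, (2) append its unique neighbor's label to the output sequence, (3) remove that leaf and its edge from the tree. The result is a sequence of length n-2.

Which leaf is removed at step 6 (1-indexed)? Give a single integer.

Answer: 10

Derivation:
Step 1: current leaves = {3,4,5,7,8,10,11}. Remove leaf 3 (neighbor: 1).
Step 2: current leaves = {4,5,7,8,10,11}. Remove leaf 4 (neighbor: 2).
Step 3: current leaves = {5,7,8,10,11}. Remove leaf 5 (neighbor: 6).
Step 4: current leaves = {7,8,10,11}. Remove leaf 7 (neighbor: 2).
Step 5: current leaves = {8,10,11}. Remove leaf 8 (neighbor: 6).
Step 6: current leaves = {10,11}. Remove leaf 10 (neighbor: 1).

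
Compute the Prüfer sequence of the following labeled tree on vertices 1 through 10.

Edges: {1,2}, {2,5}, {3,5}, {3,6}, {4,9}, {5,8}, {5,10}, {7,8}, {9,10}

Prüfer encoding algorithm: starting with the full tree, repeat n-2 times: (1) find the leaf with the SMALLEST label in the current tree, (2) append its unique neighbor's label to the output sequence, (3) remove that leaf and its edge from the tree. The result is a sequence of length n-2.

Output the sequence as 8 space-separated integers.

Answer: 2 5 9 3 5 8 5 10

Derivation:
Step 1: leaves = {1,4,6,7}. Remove smallest leaf 1, emit neighbor 2.
Step 2: leaves = {2,4,6,7}. Remove smallest leaf 2, emit neighbor 5.
Step 3: leaves = {4,6,7}. Remove smallest leaf 4, emit neighbor 9.
Step 4: leaves = {6,7,9}. Remove smallest leaf 6, emit neighbor 3.
Step 5: leaves = {3,7,9}. Remove smallest leaf 3, emit neighbor 5.
Step 6: leaves = {7,9}. Remove smallest leaf 7, emit neighbor 8.
Step 7: leaves = {8,9}. Remove smallest leaf 8, emit neighbor 5.
Step 8: leaves = {5,9}. Remove smallest leaf 5, emit neighbor 10.
Done: 2 vertices remain (9, 10). Sequence = [2 5 9 3 5 8 5 10]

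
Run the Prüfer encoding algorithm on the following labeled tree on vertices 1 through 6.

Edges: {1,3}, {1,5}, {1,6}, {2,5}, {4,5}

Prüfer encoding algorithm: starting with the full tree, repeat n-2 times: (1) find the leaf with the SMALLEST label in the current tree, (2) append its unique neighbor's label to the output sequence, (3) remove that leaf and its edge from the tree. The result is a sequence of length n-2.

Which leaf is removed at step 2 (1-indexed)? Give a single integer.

Answer: 3

Derivation:
Step 1: current leaves = {2,3,4,6}. Remove leaf 2 (neighbor: 5).
Step 2: current leaves = {3,4,6}. Remove leaf 3 (neighbor: 1).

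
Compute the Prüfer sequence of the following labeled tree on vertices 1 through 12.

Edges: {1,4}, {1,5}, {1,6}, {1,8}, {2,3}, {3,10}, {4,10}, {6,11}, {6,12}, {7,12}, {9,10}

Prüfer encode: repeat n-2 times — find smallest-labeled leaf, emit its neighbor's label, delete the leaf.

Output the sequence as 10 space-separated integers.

Answer: 3 10 1 12 1 10 4 1 6 6

Derivation:
Step 1: leaves = {2,5,7,8,9,11}. Remove smallest leaf 2, emit neighbor 3.
Step 2: leaves = {3,5,7,8,9,11}. Remove smallest leaf 3, emit neighbor 10.
Step 3: leaves = {5,7,8,9,11}. Remove smallest leaf 5, emit neighbor 1.
Step 4: leaves = {7,8,9,11}. Remove smallest leaf 7, emit neighbor 12.
Step 5: leaves = {8,9,11,12}. Remove smallest leaf 8, emit neighbor 1.
Step 6: leaves = {9,11,12}. Remove smallest leaf 9, emit neighbor 10.
Step 7: leaves = {10,11,12}. Remove smallest leaf 10, emit neighbor 4.
Step 8: leaves = {4,11,12}. Remove smallest leaf 4, emit neighbor 1.
Step 9: leaves = {1,11,12}. Remove smallest leaf 1, emit neighbor 6.
Step 10: leaves = {11,12}. Remove smallest leaf 11, emit neighbor 6.
Done: 2 vertices remain (6, 12). Sequence = [3 10 1 12 1 10 4 1 6 6]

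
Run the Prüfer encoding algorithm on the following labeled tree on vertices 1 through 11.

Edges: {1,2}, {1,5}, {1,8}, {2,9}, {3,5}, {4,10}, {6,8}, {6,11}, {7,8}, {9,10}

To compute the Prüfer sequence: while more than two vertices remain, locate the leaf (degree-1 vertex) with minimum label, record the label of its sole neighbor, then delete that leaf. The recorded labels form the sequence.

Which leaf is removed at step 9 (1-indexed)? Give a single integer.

Answer: 8

Derivation:
Step 1: current leaves = {3,4,7,11}. Remove leaf 3 (neighbor: 5).
Step 2: current leaves = {4,5,7,11}. Remove leaf 4 (neighbor: 10).
Step 3: current leaves = {5,7,10,11}. Remove leaf 5 (neighbor: 1).
Step 4: current leaves = {7,10,11}. Remove leaf 7 (neighbor: 8).
Step 5: current leaves = {10,11}. Remove leaf 10 (neighbor: 9).
Step 6: current leaves = {9,11}. Remove leaf 9 (neighbor: 2).
Step 7: current leaves = {2,11}. Remove leaf 2 (neighbor: 1).
Step 8: current leaves = {1,11}. Remove leaf 1 (neighbor: 8).
Step 9: current leaves = {8,11}. Remove leaf 8 (neighbor: 6).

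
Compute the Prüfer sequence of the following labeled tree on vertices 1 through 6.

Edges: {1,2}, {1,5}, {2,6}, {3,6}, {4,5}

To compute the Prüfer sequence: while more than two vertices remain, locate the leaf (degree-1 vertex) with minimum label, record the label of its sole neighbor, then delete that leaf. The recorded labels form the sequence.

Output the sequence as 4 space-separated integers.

Step 1: leaves = {3,4}. Remove smallest leaf 3, emit neighbor 6.
Step 2: leaves = {4,6}. Remove smallest leaf 4, emit neighbor 5.
Step 3: leaves = {5,6}. Remove smallest leaf 5, emit neighbor 1.
Step 4: leaves = {1,6}. Remove smallest leaf 1, emit neighbor 2.
Done: 2 vertices remain (2, 6). Sequence = [6 5 1 2]

Answer: 6 5 1 2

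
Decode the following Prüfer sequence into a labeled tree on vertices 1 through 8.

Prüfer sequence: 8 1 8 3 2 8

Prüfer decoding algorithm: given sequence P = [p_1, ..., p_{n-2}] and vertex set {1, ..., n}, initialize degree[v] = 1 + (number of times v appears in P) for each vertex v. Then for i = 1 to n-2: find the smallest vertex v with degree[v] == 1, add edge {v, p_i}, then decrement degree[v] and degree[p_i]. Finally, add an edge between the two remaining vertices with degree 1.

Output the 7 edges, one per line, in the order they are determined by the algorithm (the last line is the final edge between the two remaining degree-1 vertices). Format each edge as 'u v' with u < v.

Initial degrees: {1:2, 2:2, 3:2, 4:1, 5:1, 6:1, 7:1, 8:4}
Step 1: smallest deg-1 vertex = 4, p_1 = 8. Add edge {4,8}. Now deg[4]=0, deg[8]=3.
Step 2: smallest deg-1 vertex = 5, p_2 = 1. Add edge {1,5}. Now deg[5]=0, deg[1]=1.
Step 3: smallest deg-1 vertex = 1, p_3 = 8. Add edge {1,8}. Now deg[1]=0, deg[8]=2.
Step 4: smallest deg-1 vertex = 6, p_4 = 3. Add edge {3,6}. Now deg[6]=0, deg[3]=1.
Step 5: smallest deg-1 vertex = 3, p_5 = 2. Add edge {2,3}. Now deg[3]=0, deg[2]=1.
Step 6: smallest deg-1 vertex = 2, p_6 = 8. Add edge {2,8}. Now deg[2]=0, deg[8]=1.
Final: two remaining deg-1 vertices are 7, 8. Add edge {7,8}.

Answer: 4 8
1 5
1 8
3 6
2 3
2 8
7 8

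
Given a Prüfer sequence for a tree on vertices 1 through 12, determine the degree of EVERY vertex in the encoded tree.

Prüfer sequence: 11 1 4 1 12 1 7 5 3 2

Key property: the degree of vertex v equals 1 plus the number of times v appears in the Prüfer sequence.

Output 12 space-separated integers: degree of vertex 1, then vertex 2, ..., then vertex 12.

Answer: 4 2 2 2 2 1 2 1 1 1 2 2

Derivation:
p_1 = 11: count[11] becomes 1
p_2 = 1: count[1] becomes 1
p_3 = 4: count[4] becomes 1
p_4 = 1: count[1] becomes 2
p_5 = 12: count[12] becomes 1
p_6 = 1: count[1] becomes 3
p_7 = 7: count[7] becomes 1
p_8 = 5: count[5] becomes 1
p_9 = 3: count[3] becomes 1
p_10 = 2: count[2] becomes 1
Degrees (1 + count): deg[1]=1+3=4, deg[2]=1+1=2, deg[3]=1+1=2, deg[4]=1+1=2, deg[5]=1+1=2, deg[6]=1+0=1, deg[7]=1+1=2, deg[8]=1+0=1, deg[9]=1+0=1, deg[10]=1+0=1, deg[11]=1+1=2, deg[12]=1+1=2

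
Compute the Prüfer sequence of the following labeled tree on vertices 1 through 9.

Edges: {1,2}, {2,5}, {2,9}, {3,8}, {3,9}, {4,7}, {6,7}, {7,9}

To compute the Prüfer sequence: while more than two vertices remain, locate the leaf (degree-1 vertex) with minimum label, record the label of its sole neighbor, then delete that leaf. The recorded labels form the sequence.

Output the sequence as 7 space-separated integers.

Answer: 2 7 2 9 7 9 3

Derivation:
Step 1: leaves = {1,4,5,6,8}. Remove smallest leaf 1, emit neighbor 2.
Step 2: leaves = {4,5,6,8}. Remove smallest leaf 4, emit neighbor 7.
Step 3: leaves = {5,6,8}. Remove smallest leaf 5, emit neighbor 2.
Step 4: leaves = {2,6,8}. Remove smallest leaf 2, emit neighbor 9.
Step 5: leaves = {6,8}. Remove smallest leaf 6, emit neighbor 7.
Step 6: leaves = {7,8}. Remove smallest leaf 7, emit neighbor 9.
Step 7: leaves = {8,9}. Remove smallest leaf 8, emit neighbor 3.
Done: 2 vertices remain (3, 9). Sequence = [2 7 2 9 7 9 3]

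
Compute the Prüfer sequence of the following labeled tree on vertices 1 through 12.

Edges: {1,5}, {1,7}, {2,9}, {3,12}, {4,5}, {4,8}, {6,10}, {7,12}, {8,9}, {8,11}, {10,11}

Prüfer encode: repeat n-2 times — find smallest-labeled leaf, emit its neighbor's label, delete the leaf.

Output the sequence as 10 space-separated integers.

Answer: 9 12 10 8 11 8 4 5 1 7

Derivation:
Step 1: leaves = {2,3,6}. Remove smallest leaf 2, emit neighbor 9.
Step 2: leaves = {3,6,9}. Remove smallest leaf 3, emit neighbor 12.
Step 3: leaves = {6,9,12}. Remove smallest leaf 6, emit neighbor 10.
Step 4: leaves = {9,10,12}. Remove smallest leaf 9, emit neighbor 8.
Step 5: leaves = {10,12}. Remove smallest leaf 10, emit neighbor 11.
Step 6: leaves = {11,12}. Remove smallest leaf 11, emit neighbor 8.
Step 7: leaves = {8,12}. Remove smallest leaf 8, emit neighbor 4.
Step 8: leaves = {4,12}. Remove smallest leaf 4, emit neighbor 5.
Step 9: leaves = {5,12}. Remove smallest leaf 5, emit neighbor 1.
Step 10: leaves = {1,12}. Remove smallest leaf 1, emit neighbor 7.
Done: 2 vertices remain (7, 12). Sequence = [9 12 10 8 11 8 4 5 1 7]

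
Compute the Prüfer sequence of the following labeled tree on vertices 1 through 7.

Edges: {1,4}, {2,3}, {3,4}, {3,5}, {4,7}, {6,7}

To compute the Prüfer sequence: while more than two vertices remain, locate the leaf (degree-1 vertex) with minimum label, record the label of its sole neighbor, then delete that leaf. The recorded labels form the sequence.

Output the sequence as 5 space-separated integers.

Answer: 4 3 3 4 7

Derivation:
Step 1: leaves = {1,2,5,6}. Remove smallest leaf 1, emit neighbor 4.
Step 2: leaves = {2,5,6}. Remove smallest leaf 2, emit neighbor 3.
Step 3: leaves = {5,6}. Remove smallest leaf 5, emit neighbor 3.
Step 4: leaves = {3,6}. Remove smallest leaf 3, emit neighbor 4.
Step 5: leaves = {4,6}. Remove smallest leaf 4, emit neighbor 7.
Done: 2 vertices remain (6, 7). Sequence = [4 3 3 4 7]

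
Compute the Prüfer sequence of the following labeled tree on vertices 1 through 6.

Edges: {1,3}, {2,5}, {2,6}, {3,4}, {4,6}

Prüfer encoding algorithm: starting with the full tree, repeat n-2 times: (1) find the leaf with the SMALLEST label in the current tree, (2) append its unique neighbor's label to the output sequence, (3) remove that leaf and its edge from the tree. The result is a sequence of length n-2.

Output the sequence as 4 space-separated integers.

Answer: 3 4 6 2

Derivation:
Step 1: leaves = {1,5}. Remove smallest leaf 1, emit neighbor 3.
Step 2: leaves = {3,5}. Remove smallest leaf 3, emit neighbor 4.
Step 3: leaves = {4,5}. Remove smallest leaf 4, emit neighbor 6.
Step 4: leaves = {5,6}. Remove smallest leaf 5, emit neighbor 2.
Done: 2 vertices remain (2, 6). Sequence = [3 4 6 2]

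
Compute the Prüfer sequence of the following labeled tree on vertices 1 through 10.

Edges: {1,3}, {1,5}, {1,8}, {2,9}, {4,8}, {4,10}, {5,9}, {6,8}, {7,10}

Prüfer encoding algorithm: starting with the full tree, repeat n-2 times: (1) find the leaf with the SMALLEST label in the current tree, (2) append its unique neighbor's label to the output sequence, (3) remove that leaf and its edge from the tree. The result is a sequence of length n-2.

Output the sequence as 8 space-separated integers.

Step 1: leaves = {2,3,6,7}. Remove smallest leaf 2, emit neighbor 9.
Step 2: leaves = {3,6,7,9}. Remove smallest leaf 3, emit neighbor 1.
Step 3: leaves = {6,7,9}. Remove smallest leaf 6, emit neighbor 8.
Step 4: leaves = {7,9}. Remove smallest leaf 7, emit neighbor 10.
Step 5: leaves = {9,10}. Remove smallest leaf 9, emit neighbor 5.
Step 6: leaves = {5,10}. Remove smallest leaf 5, emit neighbor 1.
Step 7: leaves = {1,10}. Remove smallest leaf 1, emit neighbor 8.
Step 8: leaves = {8,10}. Remove smallest leaf 8, emit neighbor 4.
Done: 2 vertices remain (4, 10). Sequence = [9 1 8 10 5 1 8 4]

Answer: 9 1 8 10 5 1 8 4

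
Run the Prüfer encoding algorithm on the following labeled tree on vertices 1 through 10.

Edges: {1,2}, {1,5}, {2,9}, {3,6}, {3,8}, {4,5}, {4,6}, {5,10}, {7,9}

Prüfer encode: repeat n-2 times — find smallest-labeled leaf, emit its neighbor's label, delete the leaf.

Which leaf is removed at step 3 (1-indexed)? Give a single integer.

Answer: 3

Derivation:
Step 1: current leaves = {7,8,10}. Remove leaf 7 (neighbor: 9).
Step 2: current leaves = {8,9,10}. Remove leaf 8 (neighbor: 3).
Step 3: current leaves = {3,9,10}. Remove leaf 3 (neighbor: 6).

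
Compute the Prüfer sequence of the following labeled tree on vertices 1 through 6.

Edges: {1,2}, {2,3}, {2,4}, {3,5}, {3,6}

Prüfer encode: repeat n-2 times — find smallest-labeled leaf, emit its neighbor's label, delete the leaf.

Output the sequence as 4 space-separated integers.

Step 1: leaves = {1,4,5,6}. Remove smallest leaf 1, emit neighbor 2.
Step 2: leaves = {4,5,6}. Remove smallest leaf 4, emit neighbor 2.
Step 3: leaves = {2,5,6}. Remove smallest leaf 2, emit neighbor 3.
Step 4: leaves = {5,6}. Remove smallest leaf 5, emit neighbor 3.
Done: 2 vertices remain (3, 6). Sequence = [2 2 3 3]

Answer: 2 2 3 3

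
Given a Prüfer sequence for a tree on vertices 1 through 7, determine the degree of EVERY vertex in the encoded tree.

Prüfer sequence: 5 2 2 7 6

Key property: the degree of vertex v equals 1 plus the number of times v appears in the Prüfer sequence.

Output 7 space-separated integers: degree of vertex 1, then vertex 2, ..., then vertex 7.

p_1 = 5: count[5] becomes 1
p_2 = 2: count[2] becomes 1
p_3 = 2: count[2] becomes 2
p_4 = 7: count[7] becomes 1
p_5 = 6: count[6] becomes 1
Degrees (1 + count): deg[1]=1+0=1, deg[2]=1+2=3, deg[3]=1+0=1, deg[4]=1+0=1, deg[5]=1+1=2, deg[6]=1+1=2, deg[7]=1+1=2

Answer: 1 3 1 1 2 2 2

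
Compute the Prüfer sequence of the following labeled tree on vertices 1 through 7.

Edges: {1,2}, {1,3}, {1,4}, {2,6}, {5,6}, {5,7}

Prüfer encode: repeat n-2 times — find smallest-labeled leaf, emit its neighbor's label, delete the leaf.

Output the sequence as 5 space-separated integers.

Answer: 1 1 2 6 5

Derivation:
Step 1: leaves = {3,4,7}. Remove smallest leaf 3, emit neighbor 1.
Step 2: leaves = {4,7}. Remove smallest leaf 4, emit neighbor 1.
Step 3: leaves = {1,7}. Remove smallest leaf 1, emit neighbor 2.
Step 4: leaves = {2,7}. Remove smallest leaf 2, emit neighbor 6.
Step 5: leaves = {6,7}. Remove smallest leaf 6, emit neighbor 5.
Done: 2 vertices remain (5, 7). Sequence = [1 1 2 6 5]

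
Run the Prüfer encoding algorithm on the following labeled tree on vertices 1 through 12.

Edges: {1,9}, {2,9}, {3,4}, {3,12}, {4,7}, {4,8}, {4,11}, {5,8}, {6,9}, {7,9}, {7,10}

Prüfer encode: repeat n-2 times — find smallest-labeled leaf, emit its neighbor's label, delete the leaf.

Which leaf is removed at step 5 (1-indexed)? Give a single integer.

Step 1: current leaves = {1,2,5,6,10,11,12}. Remove leaf 1 (neighbor: 9).
Step 2: current leaves = {2,5,6,10,11,12}. Remove leaf 2 (neighbor: 9).
Step 3: current leaves = {5,6,10,11,12}. Remove leaf 5 (neighbor: 8).
Step 4: current leaves = {6,8,10,11,12}. Remove leaf 6 (neighbor: 9).
Step 5: current leaves = {8,9,10,11,12}. Remove leaf 8 (neighbor: 4).

Answer: 8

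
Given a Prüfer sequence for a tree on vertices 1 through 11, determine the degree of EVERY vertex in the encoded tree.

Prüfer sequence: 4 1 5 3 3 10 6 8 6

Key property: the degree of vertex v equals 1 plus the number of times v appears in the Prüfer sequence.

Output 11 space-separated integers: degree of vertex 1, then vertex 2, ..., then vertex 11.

Answer: 2 1 3 2 2 3 1 2 1 2 1

Derivation:
p_1 = 4: count[4] becomes 1
p_2 = 1: count[1] becomes 1
p_3 = 5: count[5] becomes 1
p_4 = 3: count[3] becomes 1
p_5 = 3: count[3] becomes 2
p_6 = 10: count[10] becomes 1
p_7 = 6: count[6] becomes 1
p_8 = 8: count[8] becomes 1
p_9 = 6: count[6] becomes 2
Degrees (1 + count): deg[1]=1+1=2, deg[2]=1+0=1, deg[3]=1+2=3, deg[4]=1+1=2, deg[5]=1+1=2, deg[6]=1+2=3, deg[7]=1+0=1, deg[8]=1+1=2, deg[9]=1+0=1, deg[10]=1+1=2, deg[11]=1+0=1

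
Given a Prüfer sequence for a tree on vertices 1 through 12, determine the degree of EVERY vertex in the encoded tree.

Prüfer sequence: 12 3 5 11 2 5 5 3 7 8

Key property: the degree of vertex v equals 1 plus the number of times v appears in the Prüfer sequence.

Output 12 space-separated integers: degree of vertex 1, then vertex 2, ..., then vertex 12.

p_1 = 12: count[12] becomes 1
p_2 = 3: count[3] becomes 1
p_3 = 5: count[5] becomes 1
p_4 = 11: count[11] becomes 1
p_5 = 2: count[2] becomes 1
p_6 = 5: count[5] becomes 2
p_7 = 5: count[5] becomes 3
p_8 = 3: count[3] becomes 2
p_9 = 7: count[7] becomes 1
p_10 = 8: count[8] becomes 1
Degrees (1 + count): deg[1]=1+0=1, deg[2]=1+1=2, deg[3]=1+2=3, deg[4]=1+0=1, deg[5]=1+3=4, deg[6]=1+0=1, deg[7]=1+1=2, deg[8]=1+1=2, deg[9]=1+0=1, deg[10]=1+0=1, deg[11]=1+1=2, deg[12]=1+1=2

Answer: 1 2 3 1 4 1 2 2 1 1 2 2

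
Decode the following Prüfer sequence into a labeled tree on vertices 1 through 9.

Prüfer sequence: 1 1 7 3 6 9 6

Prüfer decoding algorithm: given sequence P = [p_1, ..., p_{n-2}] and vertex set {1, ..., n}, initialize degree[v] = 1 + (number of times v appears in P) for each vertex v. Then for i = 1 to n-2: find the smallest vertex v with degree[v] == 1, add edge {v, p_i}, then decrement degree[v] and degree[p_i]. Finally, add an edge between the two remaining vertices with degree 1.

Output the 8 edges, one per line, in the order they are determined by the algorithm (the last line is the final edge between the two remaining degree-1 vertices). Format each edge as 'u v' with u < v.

Answer: 1 2
1 4
1 7
3 5
3 6
7 9
6 8
6 9

Derivation:
Initial degrees: {1:3, 2:1, 3:2, 4:1, 5:1, 6:3, 7:2, 8:1, 9:2}
Step 1: smallest deg-1 vertex = 2, p_1 = 1. Add edge {1,2}. Now deg[2]=0, deg[1]=2.
Step 2: smallest deg-1 vertex = 4, p_2 = 1. Add edge {1,4}. Now deg[4]=0, deg[1]=1.
Step 3: smallest deg-1 vertex = 1, p_3 = 7. Add edge {1,7}. Now deg[1]=0, deg[7]=1.
Step 4: smallest deg-1 vertex = 5, p_4 = 3. Add edge {3,5}. Now deg[5]=0, deg[3]=1.
Step 5: smallest deg-1 vertex = 3, p_5 = 6. Add edge {3,6}. Now deg[3]=0, deg[6]=2.
Step 6: smallest deg-1 vertex = 7, p_6 = 9. Add edge {7,9}. Now deg[7]=0, deg[9]=1.
Step 7: smallest deg-1 vertex = 8, p_7 = 6. Add edge {6,8}. Now deg[8]=0, deg[6]=1.
Final: two remaining deg-1 vertices are 6, 9. Add edge {6,9}.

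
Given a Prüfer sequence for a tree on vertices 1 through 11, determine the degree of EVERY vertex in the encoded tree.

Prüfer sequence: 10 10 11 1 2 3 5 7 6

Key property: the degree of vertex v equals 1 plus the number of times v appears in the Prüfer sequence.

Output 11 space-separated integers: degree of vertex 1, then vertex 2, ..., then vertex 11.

Answer: 2 2 2 1 2 2 2 1 1 3 2

Derivation:
p_1 = 10: count[10] becomes 1
p_2 = 10: count[10] becomes 2
p_3 = 11: count[11] becomes 1
p_4 = 1: count[1] becomes 1
p_5 = 2: count[2] becomes 1
p_6 = 3: count[3] becomes 1
p_7 = 5: count[5] becomes 1
p_8 = 7: count[7] becomes 1
p_9 = 6: count[6] becomes 1
Degrees (1 + count): deg[1]=1+1=2, deg[2]=1+1=2, deg[3]=1+1=2, deg[4]=1+0=1, deg[5]=1+1=2, deg[6]=1+1=2, deg[7]=1+1=2, deg[8]=1+0=1, deg[9]=1+0=1, deg[10]=1+2=3, deg[11]=1+1=2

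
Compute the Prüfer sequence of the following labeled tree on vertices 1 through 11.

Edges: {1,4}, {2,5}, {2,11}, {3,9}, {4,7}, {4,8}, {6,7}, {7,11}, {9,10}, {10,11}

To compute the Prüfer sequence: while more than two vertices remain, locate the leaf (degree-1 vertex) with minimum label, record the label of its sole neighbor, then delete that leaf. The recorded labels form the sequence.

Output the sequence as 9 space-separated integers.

Step 1: leaves = {1,3,5,6,8}. Remove smallest leaf 1, emit neighbor 4.
Step 2: leaves = {3,5,6,8}. Remove smallest leaf 3, emit neighbor 9.
Step 3: leaves = {5,6,8,9}. Remove smallest leaf 5, emit neighbor 2.
Step 4: leaves = {2,6,8,9}. Remove smallest leaf 2, emit neighbor 11.
Step 5: leaves = {6,8,9}. Remove smallest leaf 6, emit neighbor 7.
Step 6: leaves = {8,9}. Remove smallest leaf 8, emit neighbor 4.
Step 7: leaves = {4,9}. Remove smallest leaf 4, emit neighbor 7.
Step 8: leaves = {7,9}. Remove smallest leaf 7, emit neighbor 11.
Step 9: leaves = {9,11}. Remove smallest leaf 9, emit neighbor 10.
Done: 2 vertices remain (10, 11). Sequence = [4 9 2 11 7 4 7 11 10]

Answer: 4 9 2 11 7 4 7 11 10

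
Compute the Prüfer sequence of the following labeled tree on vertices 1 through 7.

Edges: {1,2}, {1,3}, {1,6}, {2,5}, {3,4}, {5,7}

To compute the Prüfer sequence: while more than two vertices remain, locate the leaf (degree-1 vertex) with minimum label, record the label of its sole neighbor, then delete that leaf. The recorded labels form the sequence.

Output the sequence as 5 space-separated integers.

Answer: 3 1 1 2 5

Derivation:
Step 1: leaves = {4,6,7}. Remove smallest leaf 4, emit neighbor 3.
Step 2: leaves = {3,6,7}. Remove smallest leaf 3, emit neighbor 1.
Step 3: leaves = {6,7}. Remove smallest leaf 6, emit neighbor 1.
Step 4: leaves = {1,7}. Remove smallest leaf 1, emit neighbor 2.
Step 5: leaves = {2,7}. Remove smallest leaf 2, emit neighbor 5.
Done: 2 vertices remain (5, 7). Sequence = [3 1 1 2 5]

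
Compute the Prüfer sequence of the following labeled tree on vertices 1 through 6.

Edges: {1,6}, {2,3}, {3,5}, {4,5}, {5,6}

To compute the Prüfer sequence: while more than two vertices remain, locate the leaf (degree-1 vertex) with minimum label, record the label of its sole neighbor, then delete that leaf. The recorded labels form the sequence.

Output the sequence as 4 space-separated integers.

Step 1: leaves = {1,2,4}. Remove smallest leaf 1, emit neighbor 6.
Step 2: leaves = {2,4,6}. Remove smallest leaf 2, emit neighbor 3.
Step 3: leaves = {3,4,6}. Remove smallest leaf 3, emit neighbor 5.
Step 4: leaves = {4,6}. Remove smallest leaf 4, emit neighbor 5.
Done: 2 vertices remain (5, 6). Sequence = [6 3 5 5]

Answer: 6 3 5 5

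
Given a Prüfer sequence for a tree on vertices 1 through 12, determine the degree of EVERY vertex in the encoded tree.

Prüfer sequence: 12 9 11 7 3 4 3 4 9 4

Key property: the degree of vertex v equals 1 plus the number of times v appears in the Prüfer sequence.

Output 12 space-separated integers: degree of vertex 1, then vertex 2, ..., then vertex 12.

Answer: 1 1 3 4 1 1 2 1 3 1 2 2

Derivation:
p_1 = 12: count[12] becomes 1
p_2 = 9: count[9] becomes 1
p_3 = 11: count[11] becomes 1
p_4 = 7: count[7] becomes 1
p_5 = 3: count[3] becomes 1
p_6 = 4: count[4] becomes 1
p_7 = 3: count[3] becomes 2
p_8 = 4: count[4] becomes 2
p_9 = 9: count[9] becomes 2
p_10 = 4: count[4] becomes 3
Degrees (1 + count): deg[1]=1+0=1, deg[2]=1+0=1, deg[3]=1+2=3, deg[4]=1+3=4, deg[5]=1+0=1, deg[6]=1+0=1, deg[7]=1+1=2, deg[8]=1+0=1, deg[9]=1+2=3, deg[10]=1+0=1, deg[11]=1+1=2, deg[12]=1+1=2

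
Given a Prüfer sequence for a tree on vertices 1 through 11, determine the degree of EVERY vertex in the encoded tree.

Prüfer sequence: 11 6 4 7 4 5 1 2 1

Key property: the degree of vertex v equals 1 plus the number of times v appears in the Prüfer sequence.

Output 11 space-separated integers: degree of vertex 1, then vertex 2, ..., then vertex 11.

Answer: 3 2 1 3 2 2 2 1 1 1 2

Derivation:
p_1 = 11: count[11] becomes 1
p_2 = 6: count[6] becomes 1
p_3 = 4: count[4] becomes 1
p_4 = 7: count[7] becomes 1
p_5 = 4: count[4] becomes 2
p_6 = 5: count[5] becomes 1
p_7 = 1: count[1] becomes 1
p_8 = 2: count[2] becomes 1
p_9 = 1: count[1] becomes 2
Degrees (1 + count): deg[1]=1+2=3, deg[2]=1+1=2, deg[3]=1+0=1, deg[4]=1+2=3, deg[5]=1+1=2, deg[6]=1+1=2, deg[7]=1+1=2, deg[8]=1+0=1, deg[9]=1+0=1, deg[10]=1+0=1, deg[11]=1+1=2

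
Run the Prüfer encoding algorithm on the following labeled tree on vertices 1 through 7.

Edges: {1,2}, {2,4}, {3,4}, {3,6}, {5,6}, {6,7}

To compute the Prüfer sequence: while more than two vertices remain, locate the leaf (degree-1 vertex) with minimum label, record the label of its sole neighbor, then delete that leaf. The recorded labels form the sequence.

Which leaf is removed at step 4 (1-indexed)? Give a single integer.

Answer: 3

Derivation:
Step 1: current leaves = {1,5,7}. Remove leaf 1 (neighbor: 2).
Step 2: current leaves = {2,5,7}. Remove leaf 2 (neighbor: 4).
Step 3: current leaves = {4,5,7}. Remove leaf 4 (neighbor: 3).
Step 4: current leaves = {3,5,7}. Remove leaf 3 (neighbor: 6).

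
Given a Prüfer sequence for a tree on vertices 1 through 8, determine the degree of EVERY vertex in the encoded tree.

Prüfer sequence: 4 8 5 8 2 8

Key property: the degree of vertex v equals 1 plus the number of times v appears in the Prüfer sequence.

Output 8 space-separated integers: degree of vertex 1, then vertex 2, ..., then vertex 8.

p_1 = 4: count[4] becomes 1
p_2 = 8: count[8] becomes 1
p_3 = 5: count[5] becomes 1
p_4 = 8: count[8] becomes 2
p_5 = 2: count[2] becomes 1
p_6 = 8: count[8] becomes 3
Degrees (1 + count): deg[1]=1+0=1, deg[2]=1+1=2, deg[3]=1+0=1, deg[4]=1+1=2, deg[5]=1+1=2, deg[6]=1+0=1, deg[7]=1+0=1, deg[8]=1+3=4

Answer: 1 2 1 2 2 1 1 4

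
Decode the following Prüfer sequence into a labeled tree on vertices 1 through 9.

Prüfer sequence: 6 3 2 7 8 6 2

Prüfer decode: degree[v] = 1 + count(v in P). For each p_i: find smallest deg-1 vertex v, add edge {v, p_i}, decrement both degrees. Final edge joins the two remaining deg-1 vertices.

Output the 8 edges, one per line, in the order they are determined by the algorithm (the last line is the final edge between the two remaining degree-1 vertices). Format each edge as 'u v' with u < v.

Initial degrees: {1:1, 2:3, 3:2, 4:1, 5:1, 6:3, 7:2, 8:2, 9:1}
Step 1: smallest deg-1 vertex = 1, p_1 = 6. Add edge {1,6}. Now deg[1]=0, deg[6]=2.
Step 2: smallest deg-1 vertex = 4, p_2 = 3. Add edge {3,4}. Now deg[4]=0, deg[3]=1.
Step 3: smallest deg-1 vertex = 3, p_3 = 2. Add edge {2,3}. Now deg[3]=0, deg[2]=2.
Step 4: smallest deg-1 vertex = 5, p_4 = 7. Add edge {5,7}. Now deg[5]=0, deg[7]=1.
Step 5: smallest deg-1 vertex = 7, p_5 = 8. Add edge {7,8}. Now deg[7]=0, deg[8]=1.
Step 6: smallest deg-1 vertex = 8, p_6 = 6. Add edge {6,8}. Now deg[8]=0, deg[6]=1.
Step 7: smallest deg-1 vertex = 6, p_7 = 2. Add edge {2,6}. Now deg[6]=0, deg[2]=1.
Final: two remaining deg-1 vertices are 2, 9. Add edge {2,9}.

Answer: 1 6
3 4
2 3
5 7
7 8
6 8
2 6
2 9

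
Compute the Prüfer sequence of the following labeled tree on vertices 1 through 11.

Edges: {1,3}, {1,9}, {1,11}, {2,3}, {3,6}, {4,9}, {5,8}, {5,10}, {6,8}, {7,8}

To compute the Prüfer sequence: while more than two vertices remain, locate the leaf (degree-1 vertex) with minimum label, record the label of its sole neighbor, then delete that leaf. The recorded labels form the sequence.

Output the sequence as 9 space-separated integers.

Answer: 3 9 8 1 5 8 6 3 1

Derivation:
Step 1: leaves = {2,4,7,10,11}. Remove smallest leaf 2, emit neighbor 3.
Step 2: leaves = {4,7,10,11}. Remove smallest leaf 4, emit neighbor 9.
Step 3: leaves = {7,9,10,11}. Remove smallest leaf 7, emit neighbor 8.
Step 4: leaves = {9,10,11}. Remove smallest leaf 9, emit neighbor 1.
Step 5: leaves = {10,11}. Remove smallest leaf 10, emit neighbor 5.
Step 6: leaves = {5,11}. Remove smallest leaf 5, emit neighbor 8.
Step 7: leaves = {8,11}. Remove smallest leaf 8, emit neighbor 6.
Step 8: leaves = {6,11}. Remove smallest leaf 6, emit neighbor 3.
Step 9: leaves = {3,11}. Remove smallest leaf 3, emit neighbor 1.
Done: 2 vertices remain (1, 11). Sequence = [3 9 8 1 5 8 6 3 1]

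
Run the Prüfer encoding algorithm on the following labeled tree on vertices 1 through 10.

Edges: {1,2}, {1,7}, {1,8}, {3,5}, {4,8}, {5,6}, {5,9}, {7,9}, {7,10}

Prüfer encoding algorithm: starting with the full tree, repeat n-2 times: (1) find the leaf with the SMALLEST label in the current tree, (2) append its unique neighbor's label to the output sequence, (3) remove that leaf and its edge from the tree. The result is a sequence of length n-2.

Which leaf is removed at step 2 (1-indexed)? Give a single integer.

Answer: 3

Derivation:
Step 1: current leaves = {2,3,4,6,10}. Remove leaf 2 (neighbor: 1).
Step 2: current leaves = {3,4,6,10}. Remove leaf 3 (neighbor: 5).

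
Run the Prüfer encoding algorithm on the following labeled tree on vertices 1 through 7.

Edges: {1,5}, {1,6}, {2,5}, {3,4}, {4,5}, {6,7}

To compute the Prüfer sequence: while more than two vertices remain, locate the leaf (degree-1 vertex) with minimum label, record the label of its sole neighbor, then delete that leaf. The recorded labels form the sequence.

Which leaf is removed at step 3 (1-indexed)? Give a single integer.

Step 1: current leaves = {2,3,7}. Remove leaf 2 (neighbor: 5).
Step 2: current leaves = {3,7}. Remove leaf 3 (neighbor: 4).
Step 3: current leaves = {4,7}. Remove leaf 4 (neighbor: 5).

Answer: 4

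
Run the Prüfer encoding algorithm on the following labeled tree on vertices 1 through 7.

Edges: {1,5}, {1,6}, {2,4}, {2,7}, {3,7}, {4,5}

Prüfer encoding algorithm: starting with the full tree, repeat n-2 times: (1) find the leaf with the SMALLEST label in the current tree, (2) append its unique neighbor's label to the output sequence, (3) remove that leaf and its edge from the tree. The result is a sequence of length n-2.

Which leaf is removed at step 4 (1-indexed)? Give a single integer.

Answer: 5

Derivation:
Step 1: current leaves = {3,6}. Remove leaf 3 (neighbor: 7).
Step 2: current leaves = {6,7}. Remove leaf 6 (neighbor: 1).
Step 3: current leaves = {1,7}. Remove leaf 1 (neighbor: 5).
Step 4: current leaves = {5,7}. Remove leaf 5 (neighbor: 4).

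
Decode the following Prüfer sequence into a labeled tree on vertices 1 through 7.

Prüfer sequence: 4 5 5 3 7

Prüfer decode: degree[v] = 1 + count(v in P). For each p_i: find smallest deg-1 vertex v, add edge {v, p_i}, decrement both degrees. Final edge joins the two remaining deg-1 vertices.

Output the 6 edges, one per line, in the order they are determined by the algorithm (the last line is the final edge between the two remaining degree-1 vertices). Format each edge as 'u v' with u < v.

Initial degrees: {1:1, 2:1, 3:2, 4:2, 5:3, 6:1, 7:2}
Step 1: smallest deg-1 vertex = 1, p_1 = 4. Add edge {1,4}. Now deg[1]=0, deg[4]=1.
Step 2: smallest deg-1 vertex = 2, p_2 = 5. Add edge {2,5}. Now deg[2]=0, deg[5]=2.
Step 3: smallest deg-1 vertex = 4, p_3 = 5. Add edge {4,5}. Now deg[4]=0, deg[5]=1.
Step 4: smallest deg-1 vertex = 5, p_4 = 3. Add edge {3,5}. Now deg[5]=0, deg[3]=1.
Step 5: smallest deg-1 vertex = 3, p_5 = 7. Add edge {3,7}. Now deg[3]=0, deg[7]=1.
Final: two remaining deg-1 vertices are 6, 7. Add edge {6,7}.

Answer: 1 4
2 5
4 5
3 5
3 7
6 7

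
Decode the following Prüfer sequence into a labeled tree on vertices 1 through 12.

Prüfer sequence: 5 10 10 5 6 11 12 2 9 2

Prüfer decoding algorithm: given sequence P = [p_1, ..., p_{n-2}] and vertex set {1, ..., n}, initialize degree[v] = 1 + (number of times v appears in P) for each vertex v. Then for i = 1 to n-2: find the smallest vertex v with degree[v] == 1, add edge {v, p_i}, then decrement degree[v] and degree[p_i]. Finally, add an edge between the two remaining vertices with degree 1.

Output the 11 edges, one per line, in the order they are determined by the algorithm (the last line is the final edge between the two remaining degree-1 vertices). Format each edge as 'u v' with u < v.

Initial degrees: {1:1, 2:3, 3:1, 4:1, 5:3, 6:2, 7:1, 8:1, 9:2, 10:3, 11:2, 12:2}
Step 1: smallest deg-1 vertex = 1, p_1 = 5. Add edge {1,5}. Now deg[1]=0, deg[5]=2.
Step 2: smallest deg-1 vertex = 3, p_2 = 10. Add edge {3,10}. Now deg[3]=0, deg[10]=2.
Step 3: smallest deg-1 vertex = 4, p_3 = 10. Add edge {4,10}. Now deg[4]=0, deg[10]=1.
Step 4: smallest deg-1 vertex = 7, p_4 = 5. Add edge {5,7}. Now deg[7]=0, deg[5]=1.
Step 5: smallest deg-1 vertex = 5, p_5 = 6. Add edge {5,6}. Now deg[5]=0, deg[6]=1.
Step 6: smallest deg-1 vertex = 6, p_6 = 11. Add edge {6,11}. Now deg[6]=0, deg[11]=1.
Step 7: smallest deg-1 vertex = 8, p_7 = 12. Add edge {8,12}. Now deg[8]=0, deg[12]=1.
Step 8: smallest deg-1 vertex = 10, p_8 = 2. Add edge {2,10}. Now deg[10]=0, deg[2]=2.
Step 9: smallest deg-1 vertex = 11, p_9 = 9. Add edge {9,11}. Now deg[11]=0, deg[9]=1.
Step 10: smallest deg-1 vertex = 9, p_10 = 2. Add edge {2,9}. Now deg[9]=0, deg[2]=1.
Final: two remaining deg-1 vertices are 2, 12. Add edge {2,12}.

Answer: 1 5
3 10
4 10
5 7
5 6
6 11
8 12
2 10
9 11
2 9
2 12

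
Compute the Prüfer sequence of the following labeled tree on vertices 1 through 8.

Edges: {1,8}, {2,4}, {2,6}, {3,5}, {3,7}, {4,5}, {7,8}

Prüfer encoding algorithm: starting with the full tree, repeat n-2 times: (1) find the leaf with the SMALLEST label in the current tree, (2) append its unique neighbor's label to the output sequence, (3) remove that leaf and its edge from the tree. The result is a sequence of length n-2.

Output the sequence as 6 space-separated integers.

Answer: 8 2 4 5 3 7

Derivation:
Step 1: leaves = {1,6}. Remove smallest leaf 1, emit neighbor 8.
Step 2: leaves = {6,8}. Remove smallest leaf 6, emit neighbor 2.
Step 3: leaves = {2,8}. Remove smallest leaf 2, emit neighbor 4.
Step 4: leaves = {4,8}. Remove smallest leaf 4, emit neighbor 5.
Step 5: leaves = {5,8}. Remove smallest leaf 5, emit neighbor 3.
Step 6: leaves = {3,8}. Remove smallest leaf 3, emit neighbor 7.
Done: 2 vertices remain (7, 8). Sequence = [8 2 4 5 3 7]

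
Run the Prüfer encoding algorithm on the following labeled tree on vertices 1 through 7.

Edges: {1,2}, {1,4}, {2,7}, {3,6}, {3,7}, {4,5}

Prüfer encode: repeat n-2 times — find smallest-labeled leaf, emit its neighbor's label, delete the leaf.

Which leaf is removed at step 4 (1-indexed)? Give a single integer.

Step 1: current leaves = {5,6}. Remove leaf 5 (neighbor: 4).
Step 2: current leaves = {4,6}. Remove leaf 4 (neighbor: 1).
Step 3: current leaves = {1,6}. Remove leaf 1 (neighbor: 2).
Step 4: current leaves = {2,6}. Remove leaf 2 (neighbor: 7).

Answer: 2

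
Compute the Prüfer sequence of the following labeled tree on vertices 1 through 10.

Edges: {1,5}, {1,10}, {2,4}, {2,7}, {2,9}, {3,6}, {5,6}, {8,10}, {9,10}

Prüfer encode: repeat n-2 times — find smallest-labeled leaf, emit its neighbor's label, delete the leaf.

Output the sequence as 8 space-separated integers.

Answer: 6 2 5 1 10 2 9 10

Derivation:
Step 1: leaves = {3,4,7,8}. Remove smallest leaf 3, emit neighbor 6.
Step 2: leaves = {4,6,7,8}. Remove smallest leaf 4, emit neighbor 2.
Step 3: leaves = {6,7,8}. Remove smallest leaf 6, emit neighbor 5.
Step 4: leaves = {5,7,8}. Remove smallest leaf 5, emit neighbor 1.
Step 5: leaves = {1,7,8}. Remove smallest leaf 1, emit neighbor 10.
Step 6: leaves = {7,8}. Remove smallest leaf 7, emit neighbor 2.
Step 7: leaves = {2,8}. Remove smallest leaf 2, emit neighbor 9.
Step 8: leaves = {8,9}. Remove smallest leaf 8, emit neighbor 10.
Done: 2 vertices remain (9, 10). Sequence = [6 2 5 1 10 2 9 10]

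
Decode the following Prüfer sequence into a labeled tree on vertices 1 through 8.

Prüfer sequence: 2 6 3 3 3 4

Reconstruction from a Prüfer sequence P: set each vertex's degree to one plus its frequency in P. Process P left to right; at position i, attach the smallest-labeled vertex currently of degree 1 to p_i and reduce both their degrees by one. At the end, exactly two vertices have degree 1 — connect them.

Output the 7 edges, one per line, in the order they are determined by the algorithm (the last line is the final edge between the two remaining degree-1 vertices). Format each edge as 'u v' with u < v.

Answer: 1 2
2 6
3 5
3 6
3 7
3 4
4 8

Derivation:
Initial degrees: {1:1, 2:2, 3:4, 4:2, 5:1, 6:2, 7:1, 8:1}
Step 1: smallest deg-1 vertex = 1, p_1 = 2. Add edge {1,2}. Now deg[1]=0, deg[2]=1.
Step 2: smallest deg-1 vertex = 2, p_2 = 6. Add edge {2,6}. Now deg[2]=0, deg[6]=1.
Step 3: smallest deg-1 vertex = 5, p_3 = 3. Add edge {3,5}. Now deg[5]=0, deg[3]=3.
Step 4: smallest deg-1 vertex = 6, p_4 = 3. Add edge {3,6}. Now deg[6]=0, deg[3]=2.
Step 5: smallest deg-1 vertex = 7, p_5 = 3. Add edge {3,7}. Now deg[7]=0, deg[3]=1.
Step 6: smallest deg-1 vertex = 3, p_6 = 4. Add edge {3,4}. Now deg[3]=0, deg[4]=1.
Final: two remaining deg-1 vertices are 4, 8. Add edge {4,8}.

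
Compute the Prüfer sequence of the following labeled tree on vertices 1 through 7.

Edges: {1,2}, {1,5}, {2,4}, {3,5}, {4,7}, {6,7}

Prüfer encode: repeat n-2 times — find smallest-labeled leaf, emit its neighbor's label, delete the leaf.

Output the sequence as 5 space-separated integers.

Answer: 5 1 2 4 7

Derivation:
Step 1: leaves = {3,6}. Remove smallest leaf 3, emit neighbor 5.
Step 2: leaves = {5,6}. Remove smallest leaf 5, emit neighbor 1.
Step 3: leaves = {1,6}. Remove smallest leaf 1, emit neighbor 2.
Step 4: leaves = {2,6}. Remove smallest leaf 2, emit neighbor 4.
Step 5: leaves = {4,6}. Remove smallest leaf 4, emit neighbor 7.
Done: 2 vertices remain (6, 7). Sequence = [5 1 2 4 7]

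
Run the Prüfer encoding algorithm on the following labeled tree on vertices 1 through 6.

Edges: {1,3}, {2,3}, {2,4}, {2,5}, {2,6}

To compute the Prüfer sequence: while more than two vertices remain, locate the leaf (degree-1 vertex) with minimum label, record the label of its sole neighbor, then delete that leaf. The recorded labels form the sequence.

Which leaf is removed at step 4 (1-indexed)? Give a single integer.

Answer: 5

Derivation:
Step 1: current leaves = {1,4,5,6}. Remove leaf 1 (neighbor: 3).
Step 2: current leaves = {3,4,5,6}. Remove leaf 3 (neighbor: 2).
Step 3: current leaves = {4,5,6}. Remove leaf 4 (neighbor: 2).
Step 4: current leaves = {5,6}. Remove leaf 5 (neighbor: 2).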